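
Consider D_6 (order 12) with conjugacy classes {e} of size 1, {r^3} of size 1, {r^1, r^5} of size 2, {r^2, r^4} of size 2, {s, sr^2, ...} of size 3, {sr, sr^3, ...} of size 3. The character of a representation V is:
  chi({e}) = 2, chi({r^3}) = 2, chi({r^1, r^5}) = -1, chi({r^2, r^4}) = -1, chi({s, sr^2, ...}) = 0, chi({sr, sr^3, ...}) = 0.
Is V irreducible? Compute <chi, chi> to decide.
Irreducible: <chi, chi> = 1.

Proof sketch: <chi, chi> = (1/|G|) sum_C |C| * |chi(C)|^2 = (1/12)[1*|2|^2 + 1*|2|^2 + 2*|-1|^2 + 2*|-1|^2 + 3*|0|^2 + 3*|0|^2]
  = (1/12)[(4) + (4) + (2) + (2) + (0) + (0)] = 12/12 = 1.
A character is irreducible iff <chi, chi> = 1, so this representation is irreducible.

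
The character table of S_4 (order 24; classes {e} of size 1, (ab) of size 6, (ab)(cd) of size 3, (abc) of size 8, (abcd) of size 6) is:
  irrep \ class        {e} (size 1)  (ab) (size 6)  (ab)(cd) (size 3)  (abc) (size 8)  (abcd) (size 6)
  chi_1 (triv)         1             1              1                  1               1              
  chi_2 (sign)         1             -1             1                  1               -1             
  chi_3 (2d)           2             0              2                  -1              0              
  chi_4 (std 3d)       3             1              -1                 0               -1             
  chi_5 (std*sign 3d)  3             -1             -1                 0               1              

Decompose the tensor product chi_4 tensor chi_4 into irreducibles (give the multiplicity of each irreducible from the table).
chi_4 tensor chi_4 = chi_1 + chi_3 + chi_4 + chi_5 (all other irreducibles have multiplicity 0).

Solution. The character of a tensor product is the pointwise product (chi_4 * chi_4)(C) = chi_4(C) * chi_4(C):
  {e}: (3)*(3), (ab): (1)*(1), (ab)(cd): (-1)*(-1), (abc): (0)*(0), (abcd): (-1)*(-1)
so (chi_4 * chi_4) takes values
  {e} -> 9, (ab) -> 1, (ab)(cd) -> 1, (abc) -> 0, (abcd) -> 1.
Now take the inner product of this character with each irreducible chi from the table, <chi_4*chi_4, chi> = (1/24) sum_C |C| (chi_4*chi_4)(C) conj(chi(C)):
  <chi_4*chi_4, chi_1> = (1/24)[1*(9)*conj(1) + 6*(1)*conj(1) + 3*(1)*conj(1) + 8*(0)*conj(1) + 6*(1)*conj(1)]
      = (1/24)[(9) + (6) + (3) + (0) + (6)] = 24/24 = 1
  <chi_4*chi_4, chi_2> = (1/24)[1*(9)*conj(1) + 6*(1)*conj(-1) + 3*(1)*conj(1) + 8*(0)*conj(1) + 6*(1)*conj(-1)]
      = (1/24)[(9) + (-6) + (3) + (0) + (-6)] = 0/24 = 0
  <chi_4*chi_4, chi_3> = (1/24)[1*(9)*conj(2) + 6*(1)*conj(0) + 3*(1)*conj(2) + 8*(0)*conj(-1) + 6*(1)*conj(0)]
      = (1/24)[(18) + (0) + (6) + (0) + (0)] = 24/24 = 1
  <chi_4*chi_4, chi_4> = (1/24)[1*(9)*conj(3) + 6*(1)*conj(1) + 3*(1)*conj(-1) + 8*(0)*conj(0) + 6*(1)*conj(-1)]
      = (1/24)[(27) + (6) + (-3) + (0) + (-6)] = 24/24 = 1
  <chi_4*chi_4, chi_5> = (1/24)[1*(9)*conj(3) + 6*(1)*conj(-1) + 3*(1)*conj(-1) + 8*(0)*conj(0) + 6*(1)*conj(1)]
      = (1/24)[(27) + (-6) + (-3) + (0) + (6)] = 24/24 = 1
Hence the multiplicities are chi_1: 1, chi_3: 1, chi_4: 1, chi_5: 1. Dimension check: dim(chi_4)*dim(chi_4) = 3*3 = 9 and sum (mult * dim) = 1*1 + 1*2 + 1*3 + 1*3 = 9.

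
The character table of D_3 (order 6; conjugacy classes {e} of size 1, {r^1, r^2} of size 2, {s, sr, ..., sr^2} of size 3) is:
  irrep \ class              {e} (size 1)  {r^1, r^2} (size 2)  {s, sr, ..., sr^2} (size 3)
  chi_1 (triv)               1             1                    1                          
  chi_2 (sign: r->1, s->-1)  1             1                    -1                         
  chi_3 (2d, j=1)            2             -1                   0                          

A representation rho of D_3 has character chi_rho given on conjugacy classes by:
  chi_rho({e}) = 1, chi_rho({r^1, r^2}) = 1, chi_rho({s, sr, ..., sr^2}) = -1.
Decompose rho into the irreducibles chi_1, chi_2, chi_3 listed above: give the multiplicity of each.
Multiplicities: chi_1: 0, chi_2: 1, chi_3: 0.

Justification: Use <chi_rho, chi> = (1/|G|) sum_C |C| * chi_rho(C) * conj(chi(C)) with |G| = 6 for each irreducible chi in the table:
  <chi_rho, chi_1> = (1/6)[1*(1)*conj(1) + 2*(1)*conj(1) + 3*(-1)*conj(1)]
      = (1/6)[(1) + (2) + (-3)] = 0/6 = 0
  <chi_rho, chi_2> = (1/6)[1*(1)*conj(1) + 2*(1)*conj(1) + 3*(-1)*conj(-1)]
      = (1/6)[(1) + (2) + (3)] = 6/6 = 1
  <chi_rho, chi_3> = (1/6)[1*(1)*conj(2) + 2*(1)*conj(-1) + 3*(-1)*conj(0)]
      = (1/6)[(2) + (-2) + (0)] = 0/6 = 0
Dimension check: dim(rho) = sum (mult * dim) = 0*1 + 1*1 + 0*2 = 1 = chi_rho(e) = 1.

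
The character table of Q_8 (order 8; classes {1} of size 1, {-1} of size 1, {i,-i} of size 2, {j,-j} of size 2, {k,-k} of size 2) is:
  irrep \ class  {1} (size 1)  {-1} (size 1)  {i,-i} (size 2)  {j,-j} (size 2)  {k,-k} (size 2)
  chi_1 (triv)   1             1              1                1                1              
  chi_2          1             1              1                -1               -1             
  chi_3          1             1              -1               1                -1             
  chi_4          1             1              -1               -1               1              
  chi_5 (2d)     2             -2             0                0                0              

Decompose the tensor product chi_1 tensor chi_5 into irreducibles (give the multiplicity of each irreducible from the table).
chi_1 tensor chi_5 = chi_5 (all other irreducibles have multiplicity 0).

Why: The character of a tensor product is the pointwise product (chi_1 * chi_5)(C) = chi_1(C) * chi_5(C):
  {1}: (1)*(2), {-1}: (1)*(-2), {i,-i}: (1)*(0), {j,-j}: (1)*(0), {k,-k}: (1)*(0)
so (chi_1 * chi_5) takes values
  {1} -> 2, {-1} -> -2, {i,-i} -> 0, {j,-j} -> 0, {k,-k} -> 0.
Now take the inner product of this character with each irreducible chi from the table, <chi_1*chi_5, chi> = (1/8) sum_C |C| (chi_1*chi_5)(C) conj(chi(C)):
  <chi_1*chi_5, chi_1> = (1/8)[1*(2)*conj(1) + 1*(-2)*conj(1) + 2*(0)*conj(1) + 2*(0)*conj(1) + 2*(0)*conj(1)]
      = (1/8)[(2) + (-2) + (0) + (0) + (0)] = 0/8 = 0
  <chi_1*chi_5, chi_2> = (1/8)[1*(2)*conj(1) + 1*(-2)*conj(1) + 2*(0)*conj(1) + 2*(0)*conj(-1) + 2*(0)*conj(-1)]
      = (1/8)[(2) + (-2) + (0) + (0) + (0)] = 0/8 = 0
  <chi_1*chi_5, chi_3> = (1/8)[1*(2)*conj(1) + 1*(-2)*conj(1) + 2*(0)*conj(-1) + 2*(0)*conj(1) + 2*(0)*conj(-1)]
      = (1/8)[(2) + (-2) + (0) + (0) + (0)] = 0/8 = 0
  <chi_1*chi_5, chi_4> = (1/8)[1*(2)*conj(1) + 1*(-2)*conj(1) + 2*(0)*conj(-1) + 2*(0)*conj(-1) + 2*(0)*conj(1)]
      = (1/8)[(2) + (-2) + (0) + (0) + (0)] = 0/8 = 0
  <chi_1*chi_5, chi_5> = (1/8)[1*(2)*conj(2) + 1*(-2)*conj(-2) + 2*(0)*conj(0) + 2*(0)*conj(0) + 2*(0)*conj(0)]
      = (1/8)[(4) + (4) + (0) + (0) + (0)] = 8/8 = 1
Hence the multiplicities are chi_5: 1. Dimension check: dim(chi_1)*dim(chi_5) = 1*2 = 2 and sum (mult * dim) = 1*2 = 2.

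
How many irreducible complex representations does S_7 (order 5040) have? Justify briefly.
15

Proof sketch: The number of irreducible complex representations of a finite group equals its number of conjugacy classes. Conjugacy classes in S_7 correspond to cycle types, i.e. partitions of 7; there are p(7) = 15 of them, so S_7 (order 5040) has exactly 15 irreducible complex representations.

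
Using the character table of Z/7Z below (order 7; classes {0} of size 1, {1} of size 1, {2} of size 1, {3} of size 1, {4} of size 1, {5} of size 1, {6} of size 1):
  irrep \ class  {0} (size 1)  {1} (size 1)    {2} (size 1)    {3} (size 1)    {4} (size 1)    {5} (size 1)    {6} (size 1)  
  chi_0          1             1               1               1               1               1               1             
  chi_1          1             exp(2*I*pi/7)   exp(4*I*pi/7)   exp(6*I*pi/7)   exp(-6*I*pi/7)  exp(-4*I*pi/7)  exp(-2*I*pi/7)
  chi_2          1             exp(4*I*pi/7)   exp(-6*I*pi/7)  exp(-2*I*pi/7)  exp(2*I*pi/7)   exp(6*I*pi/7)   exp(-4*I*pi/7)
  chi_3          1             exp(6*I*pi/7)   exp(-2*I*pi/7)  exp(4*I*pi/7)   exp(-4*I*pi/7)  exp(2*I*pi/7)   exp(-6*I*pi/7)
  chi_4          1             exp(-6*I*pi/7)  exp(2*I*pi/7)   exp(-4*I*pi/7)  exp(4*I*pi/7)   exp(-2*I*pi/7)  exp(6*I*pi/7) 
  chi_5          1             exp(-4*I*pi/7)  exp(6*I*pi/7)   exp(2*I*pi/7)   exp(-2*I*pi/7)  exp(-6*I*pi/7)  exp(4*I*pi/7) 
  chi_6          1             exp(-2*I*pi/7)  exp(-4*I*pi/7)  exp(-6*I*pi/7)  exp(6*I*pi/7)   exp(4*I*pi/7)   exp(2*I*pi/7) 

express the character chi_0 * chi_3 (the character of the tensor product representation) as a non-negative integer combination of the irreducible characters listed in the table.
chi_0 tensor chi_3 = chi_3 (all other irreducibles have multiplicity 0).

The character of a tensor product is the pointwise product (chi_0 * chi_3)(C) = chi_0(C) * chi_3(C):
  {0}: (1)*(1), {1}: (1)*(exp(6*I*pi/7)), {2}: (1)*(exp(-2*I*pi/7)), {3}: (1)*(exp(4*I*pi/7)), {4}: (1)*(exp(-4*I*pi/7)), {5}: (1)*(exp(2*I*pi/7)), {6}: (1)*(exp(-6*I*pi/7))
so (chi_0 * chi_3) takes values
  {0} -> 1, {1} -> exp(6*I*pi/7), {2} -> exp(-2*I*pi/7), {3} -> exp(4*I*pi/7), {4} -> exp(-4*I*pi/7), {5} -> exp(2*I*pi/7), {6} -> exp(-6*I*pi/7).
Now take the inner product of this character with each irreducible chi from the table, <chi_0*chi_3, chi> = (1/7) sum_C |C| (chi_0*chi_3)(C) conj(chi(C)):
  <chi_0*chi_3, chi_0> = (1/7)[1*(1)*conj(1) + 1*(exp(6*I*pi/7))*conj(1) + 1*(exp(-2*I*pi/7))*conj(1) + 1*(exp(4*I*pi/7))*conj(1) + 1*(exp(-4*I*pi/7))*conj(1) + 1*(exp(2*I*pi/7))*conj(1) + 1*(exp(-6*I*pi/7))*conj(1)]
      = (1/7)[(1) + (exp(6*I*pi/7)) + (exp(-2*I*pi/7)) + (exp(4*I*pi/7)) + (exp(-4*I*pi/7)) + (exp(2*I*pi/7)) + (exp(-6*I*pi/7))] = 0/7 = 0
  <chi_0*chi_3, chi_1> = (1/7)[1*(1)*conj(1) + 1*(exp(6*I*pi/7))*conj(exp(2*I*pi/7)) + 1*(exp(-2*I*pi/7))*conj(exp(4*I*pi/7)) + 1*(exp(4*I*pi/7))*conj(exp(6*I*pi/7)) + 1*(exp(-4*I*pi/7))*conj(exp(-6*I*pi/7)) + 1*(exp(2*I*pi/7))*conj(exp(-4*I*pi/7)) + 1*(exp(-6*I*pi/7))*conj(exp(-2*I*pi/7))]
      = (1/7)[(1) + (exp(4*I*pi/7)) + (exp(-6*I*pi/7)) + (exp(-2*I*pi/7)) + (exp(2*I*pi/7)) + (exp(6*I*pi/7)) + (exp(-4*I*pi/7))] = 0/7 = 0
  <chi_0*chi_3, chi_2> = (1/7)[1*(1)*conj(1) + 1*(exp(6*I*pi/7))*conj(exp(4*I*pi/7)) + 1*(exp(-2*I*pi/7))*conj(exp(-6*I*pi/7)) + 1*(exp(4*I*pi/7))*conj(exp(-2*I*pi/7)) + 1*(exp(-4*I*pi/7))*conj(exp(2*I*pi/7)) + 1*(exp(2*I*pi/7))*conj(exp(6*I*pi/7)) + 1*(exp(-6*I*pi/7))*conj(exp(-4*I*pi/7))]
      = (1/7)[(1) + (exp(2*I*pi/7)) + (exp(4*I*pi/7)) + (exp(6*I*pi/7)) + (exp(-6*I*pi/7)) + (exp(-4*I*pi/7)) + (exp(-2*I*pi/7))] = 0/7 = 0
  <chi_0*chi_3, chi_3> = (1/7)[1*(1)*conj(1) + 1*(exp(6*I*pi/7))*conj(exp(6*I*pi/7)) + 1*(exp(-2*I*pi/7))*conj(exp(-2*I*pi/7)) + 1*(exp(4*I*pi/7))*conj(exp(4*I*pi/7)) + 1*(exp(-4*I*pi/7))*conj(exp(-4*I*pi/7)) + 1*(exp(2*I*pi/7))*conj(exp(2*I*pi/7)) + 1*(exp(-6*I*pi/7))*conj(exp(-6*I*pi/7))]
      = (1/7)[(1) + (1) + (1) + (1) + (1) + (1) + (1)] = 7/7 = 1
  <chi_0*chi_3, chi_4> = (1/7)[1*(1)*conj(1) + 1*(exp(6*I*pi/7))*conj(exp(-6*I*pi/7)) + 1*(exp(-2*I*pi/7))*conj(exp(2*I*pi/7)) + 1*(exp(4*I*pi/7))*conj(exp(-4*I*pi/7)) + 1*(exp(-4*I*pi/7))*conj(exp(4*I*pi/7)) + 1*(exp(2*I*pi/7))*conj(exp(-2*I*pi/7)) + 1*(exp(-6*I*pi/7))*conj(exp(6*I*pi/7))]
      = (1/7)[(1) + (exp(-2*I*pi/7)) + (exp(-4*I*pi/7)) + (exp(-6*I*pi/7)) + (exp(6*I*pi/7)) + (exp(4*I*pi/7)) + (exp(2*I*pi/7))] = 0/7 = 0
  <chi_0*chi_3, chi_5> = (1/7)[1*(1)*conj(1) + 1*(exp(6*I*pi/7))*conj(exp(-4*I*pi/7)) + 1*(exp(-2*I*pi/7))*conj(exp(6*I*pi/7)) + 1*(exp(4*I*pi/7))*conj(exp(2*I*pi/7)) + 1*(exp(-4*I*pi/7))*conj(exp(-2*I*pi/7)) + 1*(exp(2*I*pi/7))*conj(exp(-6*I*pi/7)) + 1*(exp(-6*I*pi/7))*conj(exp(4*I*pi/7))]
      = (1/7)[(1) + (exp(-4*I*pi/7)) + (exp(6*I*pi/7)) + (exp(2*I*pi/7)) + (exp(-2*I*pi/7)) + (exp(-6*I*pi/7)) + (exp(4*I*pi/7))] = 0/7 = 0
  <chi_0*chi_3, chi_6> = (1/7)[1*(1)*conj(1) + 1*(exp(6*I*pi/7))*conj(exp(-2*I*pi/7)) + 1*(exp(-2*I*pi/7))*conj(exp(-4*I*pi/7)) + 1*(exp(4*I*pi/7))*conj(exp(-6*I*pi/7)) + 1*(exp(-4*I*pi/7))*conj(exp(6*I*pi/7)) + 1*(exp(2*I*pi/7))*conj(exp(4*I*pi/7)) + 1*(exp(-6*I*pi/7))*conj(exp(2*I*pi/7))]
      = (1/7)[(1) + (exp(-6*I*pi/7)) + (exp(2*I*pi/7)) + (exp(-4*I*pi/7)) + (exp(4*I*pi/7)) + (exp(-2*I*pi/7)) + (exp(6*I*pi/7))] = 0/7 = 0
(Exp terms are combined using exp(i*s)*conj(exp(i*t)) = exp(i*(s-t)), and sums of them are collapsed using the identity that for every m > 1 the m distinct m-th roots of unity sum to 0, e.g. 1 + exp(2*I*pi/3) + exp(-2*I*pi/3) = 0.)
Hence the multiplicities are chi_3: 1. Dimension check: dim(chi_0)*dim(chi_3) = 1*1 = 1 and sum (mult * dim) = 1*1 = 1.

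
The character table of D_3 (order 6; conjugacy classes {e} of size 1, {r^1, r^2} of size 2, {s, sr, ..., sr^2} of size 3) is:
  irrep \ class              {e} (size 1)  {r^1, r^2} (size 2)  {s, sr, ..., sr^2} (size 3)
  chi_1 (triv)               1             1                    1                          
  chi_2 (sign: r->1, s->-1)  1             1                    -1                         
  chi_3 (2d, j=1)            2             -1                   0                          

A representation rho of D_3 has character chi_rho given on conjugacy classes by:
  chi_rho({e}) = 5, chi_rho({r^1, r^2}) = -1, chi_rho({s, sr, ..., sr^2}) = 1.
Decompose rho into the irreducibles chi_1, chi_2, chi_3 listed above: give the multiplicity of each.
Multiplicities: chi_1: 1, chi_2: 0, chi_3: 2.

Use <chi_rho, chi> = (1/|G|) sum_C |C| * chi_rho(C) * conj(chi(C)) with |G| = 6 for each irreducible chi in the table:
  <chi_rho, chi_1> = (1/6)[1*(5)*conj(1) + 2*(-1)*conj(1) + 3*(1)*conj(1)]
      = (1/6)[(5) + (-2) + (3)] = 6/6 = 1
  <chi_rho, chi_2> = (1/6)[1*(5)*conj(1) + 2*(-1)*conj(1) + 3*(1)*conj(-1)]
      = (1/6)[(5) + (-2) + (-3)] = 0/6 = 0
  <chi_rho, chi_3> = (1/6)[1*(5)*conj(2) + 2*(-1)*conj(-1) + 3*(1)*conj(0)]
      = (1/6)[(10) + (2) + (0)] = 12/6 = 2
Dimension check: dim(rho) = sum (mult * dim) = 1*1 + 0*1 + 2*2 = 5 = chi_rho(e) = 5.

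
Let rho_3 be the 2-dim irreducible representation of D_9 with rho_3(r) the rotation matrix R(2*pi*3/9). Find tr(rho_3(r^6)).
chi_{rho_3}(r^6) = 2*cos(2*pi*3*6/9) = 2

Working: rho_3(r^6) is rotation by angle 2*pi*3*6/9, whose trace is 2*cos(2*pi*3*6/9) = 2.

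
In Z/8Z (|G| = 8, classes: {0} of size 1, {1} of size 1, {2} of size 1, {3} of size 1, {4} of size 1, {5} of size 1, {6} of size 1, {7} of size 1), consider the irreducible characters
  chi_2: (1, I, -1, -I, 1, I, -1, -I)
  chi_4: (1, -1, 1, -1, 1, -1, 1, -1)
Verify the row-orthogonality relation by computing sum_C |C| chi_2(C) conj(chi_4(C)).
Sum = 0; so <chi_2, chi_4> = 0 (distinct irreducibles are orthogonal).

Derivation: Compute term by term over conjugacy classes (|C| * chi_2(C) * conj(chi_4(C))):
  1*(1)*conj(1) + 1*(I)*conj(-1) + 1*(-1)*conj(1) + 1*(-I)*conj(-1) + 1*(1)*conj(1) + 1*(I)*conj(-1) + 1*(-1)*conj(1) + 1*(-I)*conj(-1)
  = (1) + (-I) + (-1) + (I) + (1) + (-I) + (-1) + (I)
  = 0.
(Exp terms are combined using exp(i*s)*conj(exp(i*t)) = exp(i*(s-t)), and sums of them are collapsed using the identity that for every m > 1 the m distinct m-th roots of unity sum to 0, e.g. 1 + exp(2*I*pi/3) + exp(-2*I*pi/3) = 0.)
Dividing by |G| = 8 gives 0/8 = 0, matching the row-orthogonality relation <chi_2, chi_4> = [chi_2 = chi_4].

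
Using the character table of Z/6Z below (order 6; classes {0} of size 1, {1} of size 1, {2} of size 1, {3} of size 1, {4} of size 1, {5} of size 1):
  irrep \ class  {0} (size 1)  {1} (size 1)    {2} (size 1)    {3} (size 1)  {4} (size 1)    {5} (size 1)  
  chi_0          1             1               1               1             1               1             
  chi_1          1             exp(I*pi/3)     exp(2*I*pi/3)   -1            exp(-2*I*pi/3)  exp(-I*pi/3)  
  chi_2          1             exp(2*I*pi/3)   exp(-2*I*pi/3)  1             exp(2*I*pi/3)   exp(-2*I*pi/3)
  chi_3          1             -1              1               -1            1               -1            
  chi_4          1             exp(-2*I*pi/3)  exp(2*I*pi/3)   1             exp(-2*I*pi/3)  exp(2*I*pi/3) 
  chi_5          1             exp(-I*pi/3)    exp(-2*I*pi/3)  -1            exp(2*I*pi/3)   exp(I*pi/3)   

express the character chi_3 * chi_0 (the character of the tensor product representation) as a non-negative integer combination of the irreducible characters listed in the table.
chi_3 tensor chi_0 = chi_3 (all other irreducibles have multiplicity 0).

Explanation: The character of a tensor product is the pointwise product (chi_3 * chi_0)(C) = chi_3(C) * chi_0(C):
  {0}: (1)*(1), {1}: (-1)*(1), {2}: (1)*(1), {3}: (-1)*(1), {4}: (1)*(1), {5}: (-1)*(1)
so (chi_3 * chi_0) takes values
  {0} -> 1, {1} -> -1, {2} -> 1, {3} -> -1, {4} -> 1, {5} -> -1.
Now take the inner product of this character with each irreducible chi from the table, <chi_3*chi_0, chi> = (1/6) sum_C |C| (chi_3*chi_0)(C) conj(chi(C)):
  <chi_3*chi_0, chi_0> = (1/6)[1*(1)*conj(1) + 1*(-1)*conj(1) + 1*(1)*conj(1) + 1*(-1)*conj(1) + 1*(1)*conj(1) + 1*(-1)*conj(1)]
      = (1/6)[(1) + (-1) + (1) + (-1) + (1) + (-1)] = 0/6 = 0
  <chi_3*chi_0, chi_1> = (1/6)[1*(1)*conj(1) + 1*(-1)*conj(exp(I*pi/3)) + 1*(1)*conj(exp(2*I*pi/3)) + 1*(-1)*conj(-1) + 1*(1)*conj(exp(-2*I*pi/3)) + 1*(-1)*conj(exp(-I*pi/3))]
      = (1/6)[(1) + (-exp(-I*pi/3)) + (exp(-2*I*pi/3)) + (1) + (exp(2*I*pi/3)) + (-exp(I*pi/3))] = 0/6 = 0
  <chi_3*chi_0, chi_2> = (1/6)[1*(1)*conj(1) + 1*(-1)*conj(exp(2*I*pi/3)) + 1*(1)*conj(exp(-2*I*pi/3)) + 1*(-1)*conj(1) + 1*(1)*conj(exp(2*I*pi/3)) + 1*(-1)*conj(exp(-2*I*pi/3))]
      = (1/6)[(1) + (-exp(-2*I*pi/3)) + (exp(2*I*pi/3)) + (-1) + (exp(-2*I*pi/3)) + (-exp(2*I*pi/3))] = 0/6 = 0
  <chi_3*chi_0, chi_3> = (1/6)[1*(1)*conj(1) + 1*(-1)*conj(-1) + 1*(1)*conj(1) + 1*(-1)*conj(-1) + 1*(1)*conj(1) + 1*(-1)*conj(-1)]
      = (1/6)[(1) + (1) + (1) + (1) + (1) + (1)] = 6/6 = 1
  <chi_3*chi_0, chi_4> = (1/6)[1*(1)*conj(1) + 1*(-1)*conj(exp(-2*I*pi/3)) + 1*(1)*conj(exp(2*I*pi/3)) + 1*(-1)*conj(1) + 1*(1)*conj(exp(-2*I*pi/3)) + 1*(-1)*conj(exp(2*I*pi/3))]
      = (1/6)[(1) + (-exp(2*I*pi/3)) + (exp(-2*I*pi/3)) + (-1) + (exp(2*I*pi/3)) + (-exp(-2*I*pi/3))] = 0/6 = 0
  <chi_3*chi_0, chi_5> = (1/6)[1*(1)*conj(1) + 1*(-1)*conj(exp(-I*pi/3)) + 1*(1)*conj(exp(-2*I*pi/3)) + 1*(-1)*conj(-1) + 1*(1)*conj(exp(2*I*pi/3)) + 1*(-1)*conj(exp(I*pi/3))]
      = (1/6)[(1) + (-exp(I*pi/3)) + (exp(2*I*pi/3)) + (1) + (exp(-2*I*pi/3)) + (-exp(-I*pi/3))] = 0/6 = 0
(Exp terms are combined using exp(i*s)*conj(exp(i*t)) = exp(i*(s-t)), and sums of them are collapsed using the identity that for every m > 1 the m distinct m-th roots of unity sum to 0, e.g. 1 + exp(2*I*pi/3) + exp(-2*I*pi/3) = 0.)
Hence the multiplicities are chi_3: 1. Dimension check: dim(chi_3)*dim(chi_0) = 1*1 = 1 and sum (mult * dim) = 1*1 = 1.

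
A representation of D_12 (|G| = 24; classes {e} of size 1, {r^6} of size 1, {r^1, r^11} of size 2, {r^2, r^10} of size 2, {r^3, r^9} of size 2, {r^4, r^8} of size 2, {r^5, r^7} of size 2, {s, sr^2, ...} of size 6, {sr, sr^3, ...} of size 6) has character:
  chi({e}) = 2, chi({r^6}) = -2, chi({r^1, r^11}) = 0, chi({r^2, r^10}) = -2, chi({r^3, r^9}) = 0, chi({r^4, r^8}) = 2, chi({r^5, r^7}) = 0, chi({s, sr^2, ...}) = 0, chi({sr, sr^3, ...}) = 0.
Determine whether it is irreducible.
Irreducible: <chi, chi> = 1.

Reasoning: <chi, chi> = (1/|G|) sum_C |C| * |chi(C)|^2 = (1/24)[1*|2|^2 + 1*|-2|^2 + 2*|0|^2 + 2*|-2|^2 + 2*|0|^2 + 2*|2|^2 + 2*|0|^2 + 6*|0|^2 + 6*|0|^2]
  = (1/24)[(4) + (4) + (0) + (8) + (0) + (8) + (0) + (0) + (0)] = 24/24 = 1.
A character is irreducible iff <chi, chi> = 1, so this representation is irreducible.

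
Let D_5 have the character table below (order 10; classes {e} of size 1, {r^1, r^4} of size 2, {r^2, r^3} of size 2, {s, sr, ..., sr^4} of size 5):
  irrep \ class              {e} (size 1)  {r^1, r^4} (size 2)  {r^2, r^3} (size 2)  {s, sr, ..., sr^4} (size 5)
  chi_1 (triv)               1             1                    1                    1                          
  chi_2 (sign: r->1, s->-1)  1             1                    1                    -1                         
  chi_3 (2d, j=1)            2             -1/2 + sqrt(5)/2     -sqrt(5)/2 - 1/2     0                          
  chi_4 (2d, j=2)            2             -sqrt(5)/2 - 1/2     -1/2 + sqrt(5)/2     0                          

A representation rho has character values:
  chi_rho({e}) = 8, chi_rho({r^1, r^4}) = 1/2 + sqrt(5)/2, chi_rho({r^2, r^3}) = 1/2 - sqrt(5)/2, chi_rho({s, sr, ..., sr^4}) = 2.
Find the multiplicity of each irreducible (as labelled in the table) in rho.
Multiplicities: chi_1: 2, chi_2: 0, chi_3: 2, chi_4: 1.

Derivation: Use <chi_rho, chi> = (1/|G|) sum_C |C| * chi_rho(C) * conj(chi(C)) with |G| = 10 for each irreducible chi in the table:
  <chi_rho, chi_1> = (1/10)[1*(8)*conj(1) + 2*(1/2 + sqrt(5)/2)*conj(1) + 2*(1/2 - sqrt(5)/2)*conj(1) + 5*(2)*conj(1)]
      = (1/10)[(8) + (1 + sqrt(5)) + (1 - sqrt(5)) + (10)] = 20/10 = 2
  <chi_rho, chi_2> = (1/10)[1*(8)*conj(1) + 2*(1/2 + sqrt(5)/2)*conj(1) + 2*(1/2 - sqrt(5)/2)*conj(1) + 5*(2)*conj(-1)]
      = (1/10)[(8) + (1 + sqrt(5)) + (1 - sqrt(5)) + (-10)] = 0/10 = 0
  <chi_rho, chi_3> = (1/10)[1*(8)*conj(2) + 2*(1/2 + sqrt(5)/2)*conj(-1/2 + sqrt(5)/2) + 2*(1/2 - sqrt(5)/2)*conj(-sqrt(5)/2 - 1/2) + 5*(2)*conj(0)]
      = (1/10)[(16) + (2) + (2) + (0)] = 20/10 = 2
  <chi_rho, chi_4> = (1/10)[1*(8)*conj(2) + 2*(1/2 + sqrt(5)/2)*conj(-sqrt(5)/2 - 1/2) + 2*(1/2 - sqrt(5)/2)*conj(-1/2 + sqrt(5)/2) + 5*(2)*conj(0)]
      = (1/10)[(16) + (-3 - sqrt(5)) + (-3 + sqrt(5)) + (0)] = 10/10 = 1
Dimension check: dim(rho) = sum (mult * dim) = 2*1 + 0*1 + 2*2 + 1*2 = 8 = chi_rho(e) = 8.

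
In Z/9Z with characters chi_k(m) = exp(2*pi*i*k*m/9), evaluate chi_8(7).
chi_8(7) = zeta_9^56 = exp(4*I*pi/9)

chi_8(7) = zeta_9^(8*7) = zeta_9^56. Since zeta_9^9 = 1, this equals zeta_9^2 = exp(2*pi*i*2/9) = exp(4*I*pi/9).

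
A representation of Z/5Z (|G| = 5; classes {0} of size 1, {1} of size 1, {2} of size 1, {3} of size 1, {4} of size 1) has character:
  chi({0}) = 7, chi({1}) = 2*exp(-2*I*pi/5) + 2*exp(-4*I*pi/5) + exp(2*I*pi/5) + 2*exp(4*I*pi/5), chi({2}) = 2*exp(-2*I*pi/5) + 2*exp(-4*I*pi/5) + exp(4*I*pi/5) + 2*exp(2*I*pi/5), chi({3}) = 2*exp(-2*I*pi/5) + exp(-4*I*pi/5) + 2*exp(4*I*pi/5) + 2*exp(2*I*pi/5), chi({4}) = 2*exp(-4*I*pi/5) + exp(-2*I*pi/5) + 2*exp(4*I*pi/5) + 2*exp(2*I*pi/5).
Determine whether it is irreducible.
Not irreducible (reducible): <chi, chi> = 13 > 1.

Argument: <chi, chi> = (1/|G|) sum_C |C| * |chi(C)|^2 = (1/5)[1*|7|^2 + 1*|2*exp(-2*I*pi/5) + 2*exp(-4*I*pi/5) + exp(2*I*pi/5) + 2*exp(4*I*pi/5)|^2 + 1*|2*exp(-2*I*pi/5) + 2*exp(-4*I*pi/5) + exp(4*I*pi/5) + 2*exp(2*I*pi/5)|^2 + 1*|2*exp(-2*I*pi/5) + exp(-4*I*pi/5) + 2*exp(4*I*pi/5) + 2*exp(2*I*pi/5)|^2 + 1*|2*exp(-4*I*pi/5) + exp(-2*I*pi/5) + 2*exp(4*I*pi/5) + 2*exp(2*I*pi/5)|^2]
  = (1/5)[(49) + (13 + 10*exp(-2*I*pi/5) + 8*exp(-4*I*pi/5) + 8*exp(4*I*pi/5) + 10*exp(2*I*pi/5)) + (13 + 8*exp(-2*I*pi/5) + 10*exp(-4*I*pi/5) + 10*exp(4*I*pi/5) + 8*exp(2*I*pi/5)) + (13 + 8*exp(-2*I*pi/5) + 10*exp(-4*I*pi/5) + 10*exp(4*I*pi/5) + 8*exp(2*I*pi/5)) + (13 + 10*exp(-2*I*pi/5) + 8*exp(-4*I*pi/5) + 8*exp(4*I*pi/5) + 10*exp(2*I*pi/5))] = 65/5 = 13.
(Exp terms are combined using exp(i*s)*conj(exp(i*t)) = exp(i*(s-t)), and sums of them are collapsed using the identity that for every m > 1 the m distinct m-th roots of unity sum to 0, e.g. 1 + exp(2*I*pi/3) + exp(-2*I*pi/3) = 0.)
A character is irreducible iff <chi, chi> = 1, so this representation is reducible.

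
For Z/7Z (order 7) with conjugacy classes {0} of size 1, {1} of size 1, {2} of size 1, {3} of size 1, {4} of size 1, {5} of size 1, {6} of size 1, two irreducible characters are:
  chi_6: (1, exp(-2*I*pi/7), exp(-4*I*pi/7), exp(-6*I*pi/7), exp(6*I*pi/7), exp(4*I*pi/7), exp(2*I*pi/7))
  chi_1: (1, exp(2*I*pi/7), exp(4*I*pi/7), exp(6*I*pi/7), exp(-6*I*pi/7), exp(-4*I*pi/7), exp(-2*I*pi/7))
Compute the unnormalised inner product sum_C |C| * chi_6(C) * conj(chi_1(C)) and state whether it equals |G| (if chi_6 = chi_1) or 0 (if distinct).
Sum = 0; so <chi_6, chi_1> = 0 (distinct irreducibles are orthogonal).

Argument: Compute term by term over conjugacy classes (|C| * chi_6(C) * conj(chi_1(C))):
  1*(1)*conj(1) + 1*(exp(-2*I*pi/7))*conj(exp(2*I*pi/7)) + 1*(exp(-4*I*pi/7))*conj(exp(4*I*pi/7)) + 1*(exp(-6*I*pi/7))*conj(exp(6*I*pi/7)) + 1*(exp(6*I*pi/7))*conj(exp(-6*I*pi/7)) + 1*(exp(4*I*pi/7))*conj(exp(-4*I*pi/7)) + 1*(exp(2*I*pi/7))*conj(exp(-2*I*pi/7))
  = (1) + (exp(-4*I*pi/7)) + (exp(6*I*pi/7)) + (exp(2*I*pi/7)) + (exp(-2*I*pi/7)) + (exp(-6*I*pi/7)) + (exp(4*I*pi/7))
  = 0.
(Exp terms are combined using exp(i*s)*conj(exp(i*t)) = exp(i*(s-t)), and sums of them are collapsed using the identity that for every m > 1 the m distinct m-th roots of unity sum to 0, e.g. 1 + exp(2*I*pi/3) + exp(-2*I*pi/3) = 0.)
Dividing by |G| = 7 gives 0/7 = 0, matching the row-orthogonality relation <chi_6, chi_1> = [chi_6 = chi_1].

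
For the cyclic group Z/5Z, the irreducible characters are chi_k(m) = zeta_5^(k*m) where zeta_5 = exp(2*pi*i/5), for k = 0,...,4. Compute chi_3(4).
chi_3(4) = zeta_5^12 = exp(4*I*pi/5)

Solution. chi_3(4) = zeta_5^(3*4) = zeta_5^12. Since zeta_5^5 = 1, this equals zeta_5^2 = exp(2*pi*i*2/5) = exp(4*I*pi/5).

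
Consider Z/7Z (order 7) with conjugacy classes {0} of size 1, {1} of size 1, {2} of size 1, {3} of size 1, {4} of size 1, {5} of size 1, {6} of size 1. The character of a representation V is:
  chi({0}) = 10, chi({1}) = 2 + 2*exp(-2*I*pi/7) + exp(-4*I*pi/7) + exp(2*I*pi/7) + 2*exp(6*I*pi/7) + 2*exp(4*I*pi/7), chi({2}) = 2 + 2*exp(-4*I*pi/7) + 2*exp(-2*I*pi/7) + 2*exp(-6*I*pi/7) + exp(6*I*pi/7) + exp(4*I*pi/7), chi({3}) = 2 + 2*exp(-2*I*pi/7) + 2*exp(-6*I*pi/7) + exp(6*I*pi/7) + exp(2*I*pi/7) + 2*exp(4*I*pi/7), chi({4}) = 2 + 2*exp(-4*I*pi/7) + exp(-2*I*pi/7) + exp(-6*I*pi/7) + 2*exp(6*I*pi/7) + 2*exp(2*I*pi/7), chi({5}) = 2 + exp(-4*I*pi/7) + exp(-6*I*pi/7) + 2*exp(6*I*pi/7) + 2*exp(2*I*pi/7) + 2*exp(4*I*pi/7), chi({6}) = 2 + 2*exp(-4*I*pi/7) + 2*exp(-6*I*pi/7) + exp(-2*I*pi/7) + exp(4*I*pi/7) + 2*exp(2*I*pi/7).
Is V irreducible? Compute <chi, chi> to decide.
Not irreducible (reducible): <chi, chi> = 18 > 1.

Working: <chi, chi> = (1/|G|) sum_C |C| * |chi(C)|^2 = (1/7)[1*|10|^2 + 1*|2 + 2*exp(-2*I*pi/7) + exp(-4*I*pi/7) + exp(2*I*pi/7) + 2*exp(6*I*pi/7) + 2*exp(4*I*pi/7)|^2 + 1*|2 + 2*exp(-4*I*pi/7) + 2*exp(-2*I*pi/7) + 2*exp(-6*I*pi/7) + exp(6*I*pi/7) + exp(4*I*pi/7)|^2 + 1*|2 + 2*exp(-2*I*pi/7) + 2*exp(-6*I*pi/7) + exp(6*I*pi/7) + exp(2*I*pi/7) + 2*exp(4*I*pi/7)|^2 + 1*|2 + 2*exp(-4*I*pi/7) + exp(-2*I*pi/7) + exp(-6*I*pi/7) + 2*exp(6*I*pi/7) + 2*exp(2*I*pi/7)|^2 + 1*|2 + exp(-4*I*pi/7) + exp(-6*I*pi/7) + 2*exp(6*I*pi/7) + 2*exp(2*I*pi/7) + 2*exp(4*I*pi/7)|^2 + 1*|2 + 2*exp(-4*I*pi/7) + 2*exp(-6*I*pi/7) + exp(-2*I*pi/7) + exp(4*I*pi/7) + 2*exp(2*I*pi/7)|^2]
  = (1/7)[(100) + (18 + 12*exp(-4*I*pi/7) + 14*exp(-2*I*pi/7) + 15*exp(-6*I*pi/7) + 15*exp(6*I*pi/7) + 14*exp(2*I*pi/7) + 12*exp(4*I*pi/7)) + (18 + 14*exp(-4*I*pi/7) + 15*exp(-2*I*pi/7) + 12*exp(-6*I*pi/7) + 12*exp(6*I*pi/7) + 15*exp(2*I*pi/7) + 14*exp(4*I*pi/7)) + (18 + 15*exp(-4*I*pi/7) + 12*exp(-2*I*pi/7) + 14*exp(-6*I*pi/7) + 14*exp(6*I*pi/7) + 12*exp(2*I*pi/7) + 15*exp(4*I*pi/7)) + (18 + 15*exp(-4*I*pi/7) + 12*exp(-2*I*pi/7) + 14*exp(-6*I*pi/7) + 14*exp(6*I*pi/7) + 12*exp(2*I*pi/7) + 15*exp(4*I*pi/7)) + (18 + 14*exp(-4*I*pi/7) + 15*exp(-2*I*pi/7) + 12*exp(-6*I*pi/7) + 12*exp(6*I*pi/7) + 15*exp(2*I*pi/7) + 14*exp(4*I*pi/7)) + (18 + 12*exp(-4*I*pi/7) + 14*exp(-2*I*pi/7) + 15*exp(-6*I*pi/7) + 15*exp(6*I*pi/7) + 14*exp(2*I*pi/7) + 12*exp(4*I*pi/7))] = 126/7 = 18.
(Exp terms are combined using exp(i*s)*conj(exp(i*t)) = exp(i*(s-t)), and sums of them are collapsed using the identity that for every m > 1 the m distinct m-th roots of unity sum to 0, e.g. 1 + exp(2*I*pi/3) + exp(-2*I*pi/3) = 0.)
A character is irreducible iff <chi, chi> = 1, so this representation is reducible.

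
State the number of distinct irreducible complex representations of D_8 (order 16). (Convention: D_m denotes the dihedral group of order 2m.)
7

Working: The number of irreducible complex representations of a finite group equals its number of conjugacy classes. D_8 has 7 conjugacy classes (n/2 + 3 for n even), so D_8 (order 16) has exactly 7 irreducible complex representations.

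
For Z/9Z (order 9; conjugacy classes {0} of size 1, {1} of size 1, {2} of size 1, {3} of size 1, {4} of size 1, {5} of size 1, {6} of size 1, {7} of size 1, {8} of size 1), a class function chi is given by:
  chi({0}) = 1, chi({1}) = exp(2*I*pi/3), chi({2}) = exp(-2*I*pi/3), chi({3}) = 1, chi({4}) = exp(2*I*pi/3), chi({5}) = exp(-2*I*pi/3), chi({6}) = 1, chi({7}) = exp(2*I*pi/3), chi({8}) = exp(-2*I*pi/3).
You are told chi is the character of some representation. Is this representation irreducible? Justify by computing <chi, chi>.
Irreducible: <chi, chi> = 1.

Explanation: <chi, chi> = (1/|G|) sum_C |C| * |chi(C)|^2 = (1/9)[1*|1|^2 + 1*|exp(2*I*pi/3)|^2 + 1*|exp(-2*I*pi/3)|^2 + 1*|1|^2 + 1*|exp(2*I*pi/3)|^2 + 1*|exp(-2*I*pi/3)|^2 + 1*|1|^2 + 1*|exp(2*I*pi/3)|^2 + 1*|exp(-2*I*pi/3)|^2]
  = (1/9)[(1) + (1) + (1) + (1) + (1) + (1) + (1) + (1) + (1)] = 9/9 = 1.
(Exp terms are combined using exp(i*s)*conj(exp(i*t)) = exp(i*(s-t)), and sums of them are collapsed using the identity that for every m > 1 the m distinct m-th roots of unity sum to 0, e.g. 1 + exp(2*I*pi/3) + exp(-2*I*pi/3) = 0.)
A character is irreducible iff <chi, chi> = 1, so this representation is irreducible.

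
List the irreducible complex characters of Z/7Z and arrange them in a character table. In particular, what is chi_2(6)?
Character table of Z/7Z (irreps indexed chi_0,...,chi_6 with chi_k(m) = zeta_7^(k*m), zeta_7 = exp(2*pi*i/7)):
  irrep \ class  {0} (size 1)  {1} (size 1)    {2} (size 1)    {3} (size 1)    {4} (size 1)    {5} (size 1)    {6} (size 1)  
  chi_0          1             1               1               1               1               1               1             
  chi_1          1             exp(2*I*pi/7)   exp(4*I*pi/7)   exp(6*I*pi/7)   exp(-6*I*pi/7)  exp(-4*I*pi/7)  exp(-2*I*pi/7)
  chi_2          1             exp(4*I*pi/7)   exp(-6*I*pi/7)  exp(-2*I*pi/7)  exp(2*I*pi/7)   exp(6*I*pi/7)   exp(-4*I*pi/7)
  chi_3          1             exp(6*I*pi/7)   exp(-2*I*pi/7)  exp(4*I*pi/7)   exp(-4*I*pi/7)  exp(2*I*pi/7)   exp(-6*I*pi/7)
  chi_4          1             exp(-6*I*pi/7)  exp(2*I*pi/7)   exp(-4*I*pi/7)  exp(4*I*pi/7)   exp(-2*I*pi/7)  exp(6*I*pi/7) 
  chi_5          1             exp(-4*I*pi/7)  exp(6*I*pi/7)   exp(2*I*pi/7)   exp(-2*I*pi/7)  exp(-6*I*pi/7)  exp(4*I*pi/7) 
  chi_6          1             exp(-2*I*pi/7)  exp(-4*I*pi/7)  exp(-6*I*pi/7)  exp(6*I*pi/7)   exp(4*I*pi/7)   exp(2*I*pi/7) 

Spot check: chi_2(6) = zeta_7^(2*6) = zeta_7^12 = exp(-4*I*pi/7).

Explanation: Z/7Z is abelian, so all 7 irreducible complex representations are 1-dimensional. They are given by chi_k(m) = zeta_7^(k*m) for k = 0,...,6. Row orthogonality: sum_m chi_k(m) conj(chi_l(m)) = 7 * [k = l].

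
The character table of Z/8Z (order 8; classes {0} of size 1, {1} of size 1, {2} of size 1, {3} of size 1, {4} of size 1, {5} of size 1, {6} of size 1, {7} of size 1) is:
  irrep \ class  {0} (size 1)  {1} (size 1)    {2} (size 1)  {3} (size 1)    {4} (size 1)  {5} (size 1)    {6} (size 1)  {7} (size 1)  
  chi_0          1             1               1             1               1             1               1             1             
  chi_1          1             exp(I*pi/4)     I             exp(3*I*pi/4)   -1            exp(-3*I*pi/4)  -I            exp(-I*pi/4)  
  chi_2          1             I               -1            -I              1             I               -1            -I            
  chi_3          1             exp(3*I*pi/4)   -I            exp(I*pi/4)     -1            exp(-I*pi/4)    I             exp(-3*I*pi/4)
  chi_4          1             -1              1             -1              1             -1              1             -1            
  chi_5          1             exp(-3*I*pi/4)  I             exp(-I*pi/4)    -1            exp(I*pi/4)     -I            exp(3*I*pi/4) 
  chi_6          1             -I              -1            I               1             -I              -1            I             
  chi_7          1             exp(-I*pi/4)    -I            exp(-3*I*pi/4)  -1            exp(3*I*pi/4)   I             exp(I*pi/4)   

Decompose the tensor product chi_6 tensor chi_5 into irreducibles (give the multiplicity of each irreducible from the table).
chi_6 tensor chi_5 = chi_3 (all other irreducibles have multiplicity 0).

Why: The character of a tensor product is the pointwise product (chi_6 * chi_5)(C) = chi_6(C) * chi_5(C):
  {0}: (1)*(1), {1}: (-I)*(exp(-3*I*pi/4)), {2}: (-1)*(I), {3}: (I)*(exp(-I*pi/4)), {4}: (1)*(-1), {5}: (-I)*(exp(I*pi/4)), {6}: (-1)*(-I), {7}: (I)*(exp(3*I*pi/4))
so (chi_6 * chi_5) takes values
  {0} -> 1, {1} -> -exp(-I*pi/4), {2} -> -I, {3} -> exp(I*pi/4), {4} -> -1, {5} -> -exp(3*I*pi/4), {6} -> I, {7} -> exp(-3*I*pi/4).
Now take the inner product of this character with each irreducible chi from the table, <chi_6*chi_5, chi> = (1/8) sum_C |C| (chi_6*chi_5)(C) conj(chi(C)):
  <chi_6*chi_5, chi_0> = (1/8)[1*(1)*conj(1) + 1*(-exp(-I*pi/4))*conj(1) + 1*(-I)*conj(1) + 1*(exp(I*pi/4))*conj(1) + 1*(-1)*conj(1) + 1*(-exp(3*I*pi/4))*conj(1) + 1*(I)*conj(1) + 1*(exp(-3*I*pi/4))*conj(1)]
      = (1/8)[(1) + (-exp(-I*pi/4)) + (-I) + (exp(I*pi/4)) + (-1) + (-exp(3*I*pi/4)) + (I) + (exp(-3*I*pi/4))] = 0/8 = 0
  <chi_6*chi_5, chi_1> = (1/8)[1*(1)*conj(1) + 1*(-exp(-I*pi/4))*conj(exp(I*pi/4)) + 1*(-I)*conj(I) + 1*(exp(I*pi/4))*conj(exp(3*I*pi/4)) + 1*(-1)*conj(-1) + 1*(-exp(3*I*pi/4))*conj(exp(-3*I*pi/4)) + 1*(I)*conj(-I) + 1*(exp(-3*I*pi/4))*conj(exp(-I*pi/4))]
      = (1/8)[(1) + (I) + (-1) + (-I) + (1) + (I) + (-1) + (-I)] = 0/8 = 0
  <chi_6*chi_5, chi_2> = (1/8)[1*(1)*conj(1) + 1*(-exp(-I*pi/4))*conj(I) + 1*(-I)*conj(-1) + 1*(exp(I*pi/4))*conj(-I) + 1*(-1)*conj(1) + 1*(-exp(3*I*pi/4))*conj(I) + 1*(I)*conj(-1) + 1*(exp(-3*I*pi/4))*conj(-I)]
      = (1/8)[(1) + (exp(I*pi/4)) + (I) + (exp(3*I*pi/4)) + (-1) + (exp(-3*I*pi/4)) + (-I) + (exp(-I*pi/4))] = 0/8 = 0
  <chi_6*chi_5, chi_3> = (1/8)[1*(1)*conj(1) + 1*(-exp(-I*pi/4))*conj(exp(3*I*pi/4)) + 1*(-I)*conj(-I) + 1*(exp(I*pi/4))*conj(exp(I*pi/4)) + 1*(-1)*conj(-1) + 1*(-exp(3*I*pi/4))*conj(exp(-I*pi/4)) + 1*(I)*conj(I) + 1*(exp(-3*I*pi/4))*conj(exp(-3*I*pi/4))]
      = (1/8)[(1) + (1) + (1) + (1) + (1) + (1) + (1) + (1)] = 8/8 = 1
  <chi_6*chi_5, chi_4> = (1/8)[1*(1)*conj(1) + 1*(-exp(-I*pi/4))*conj(-1) + 1*(-I)*conj(1) + 1*(exp(I*pi/4))*conj(-1) + 1*(-1)*conj(1) + 1*(-exp(3*I*pi/4))*conj(-1) + 1*(I)*conj(1) + 1*(exp(-3*I*pi/4))*conj(-1)]
      = (1/8)[(1) + (exp(-I*pi/4)) + (-I) + (-exp(I*pi/4)) + (-1) + (exp(3*I*pi/4)) + (I) + (-exp(-3*I*pi/4))] = 0/8 = 0
  <chi_6*chi_5, chi_5> = (1/8)[1*(1)*conj(1) + 1*(-exp(-I*pi/4))*conj(exp(-3*I*pi/4)) + 1*(-I)*conj(I) + 1*(exp(I*pi/4))*conj(exp(-I*pi/4)) + 1*(-1)*conj(-1) + 1*(-exp(3*I*pi/4))*conj(exp(I*pi/4)) + 1*(I)*conj(-I) + 1*(exp(-3*I*pi/4))*conj(exp(3*I*pi/4))]
      = (1/8)[(1) + (-I) + (-1) + (I) + (1) + (-I) + (-1) + (I)] = 0/8 = 0
  <chi_6*chi_5, chi_6> = (1/8)[1*(1)*conj(1) + 1*(-exp(-I*pi/4))*conj(-I) + 1*(-I)*conj(-1) + 1*(exp(I*pi/4))*conj(I) + 1*(-1)*conj(1) + 1*(-exp(3*I*pi/4))*conj(-I) + 1*(I)*conj(-1) + 1*(exp(-3*I*pi/4))*conj(I)]
      = (1/8)[(1) + (-exp(I*pi/4)) + (I) + (-exp(3*I*pi/4)) + (-1) + (-exp(-3*I*pi/4)) + (-I) + (-exp(-I*pi/4))] = 0/8 = 0
  <chi_6*chi_5, chi_7> = (1/8)[1*(1)*conj(1) + 1*(-exp(-I*pi/4))*conj(exp(-I*pi/4)) + 1*(-I)*conj(-I) + 1*(exp(I*pi/4))*conj(exp(-3*I*pi/4)) + 1*(-1)*conj(-1) + 1*(-exp(3*I*pi/4))*conj(exp(3*I*pi/4)) + 1*(I)*conj(I) + 1*(exp(-3*I*pi/4))*conj(exp(I*pi/4))]
      = (1/8)[(1) + (-1) + (1) + (-1) + (1) + (-1) + (1) + (-1)] = 0/8 = 0
(Exp terms are combined using exp(i*s)*conj(exp(i*t)) = exp(i*(s-t)), and sums of them are collapsed using the identity that for every m > 1 the m distinct m-th roots of unity sum to 0, e.g. 1 + exp(2*I*pi/3) + exp(-2*I*pi/3) = 0.)
Hence the multiplicities are chi_3: 1. Dimension check: dim(chi_6)*dim(chi_5) = 1*1 = 1 and sum (mult * dim) = 1*1 = 1.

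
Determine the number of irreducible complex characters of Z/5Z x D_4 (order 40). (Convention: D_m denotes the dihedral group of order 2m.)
25

Solution. The number of irreducible complex representations of a finite group equals its number of conjugacy classes. For a direct product, #classes(G x H) = #classes(G) * #classes(H). Z/5Z has 5 classes (abelian), D_4 has 5 classes, so 5 * 5 = 25, so Z/5Z x D_4 (order 40) has exactly 25 irreducible complex representations.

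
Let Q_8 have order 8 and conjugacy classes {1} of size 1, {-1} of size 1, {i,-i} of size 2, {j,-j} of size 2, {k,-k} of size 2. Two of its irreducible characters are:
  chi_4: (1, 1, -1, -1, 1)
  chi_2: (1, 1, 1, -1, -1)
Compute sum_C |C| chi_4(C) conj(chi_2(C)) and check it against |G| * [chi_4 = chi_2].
Sum = 0; so <chi_4, chi_2> = 0 (distinct irreducibles are orthogonal).

Why: Compute term by term over conjugacy classes (|C| * chi_4(C) * conj(chi_2(C))):
  1*(1)*conj(1) + 1*(1)*conj(1) + 2*(-1)*conj(1) + 2*(-1)*conj(-1) + 2*(1)*conj(-1)
  = (1) + (1) + (-2) + (2) + (-2)
  = 0.
Dividing by |G| = 8 gives 0/8 = 0, matching the row-orthogonality relation <chi_4, chi_2> = [chi_4 = chi_2].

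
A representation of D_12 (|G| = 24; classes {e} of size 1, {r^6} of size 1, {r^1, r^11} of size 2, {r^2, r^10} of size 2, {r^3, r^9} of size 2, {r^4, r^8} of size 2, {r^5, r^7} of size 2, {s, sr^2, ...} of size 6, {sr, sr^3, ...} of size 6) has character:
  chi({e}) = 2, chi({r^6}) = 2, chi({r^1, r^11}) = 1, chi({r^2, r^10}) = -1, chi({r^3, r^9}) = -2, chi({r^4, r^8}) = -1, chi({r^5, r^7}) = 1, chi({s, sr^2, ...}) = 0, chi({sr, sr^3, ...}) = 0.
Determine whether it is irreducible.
Irreducible: <chi, chi> = 1.

<chi, chi> = (1/|G|) sum_C |C| * |chi(C)|^2 = (1/24)[1*|2|^2 + 1*|2|^2 + 2*|1|^2 + 2*|-1|^2 + 2*|-2|^2 + 2*|-1|^2 + 2*|1|^2 + 6*|0|^2 + 6*|0|^2]
  = (1/24)[(4) + (4) + (2) + (2) + (8) + (2) + (2) + (0) + (0)] = 24/24 = 1.
A character is irreducible iff <chi, chi> = 1, so this representation is irreducible.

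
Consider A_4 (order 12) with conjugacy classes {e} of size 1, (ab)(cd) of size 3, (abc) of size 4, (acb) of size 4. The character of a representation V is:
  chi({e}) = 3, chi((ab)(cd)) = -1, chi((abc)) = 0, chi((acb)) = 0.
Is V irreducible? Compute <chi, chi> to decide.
Irreducible: <chi, chi> = 1.

Explanation: <chi, chi> = (1/|G|) sum_C |C| * |chi(C)|^2 = (1/12)[1*|3|^2 + 3*|-1|^2 + 4*|0|^2 + 4*|0|^2]
  = (1/12)[(9) + (3) + (0) + (0)] = 12/12 = 1.
(Exp terms are combined using exp(i*s)*conj(exp(i*t)) = exp(i*(s-t)), and sums of them are collapsed using the identity that for every m > 1 the m distinct m-th roots of unity sum to 0, e.g. 1 + exp(2*I*pi/3) + exp(-2*I*pi/3) = 0.)
A character is irreducible iff <chi, chi> = 1, so this representation is irreducible.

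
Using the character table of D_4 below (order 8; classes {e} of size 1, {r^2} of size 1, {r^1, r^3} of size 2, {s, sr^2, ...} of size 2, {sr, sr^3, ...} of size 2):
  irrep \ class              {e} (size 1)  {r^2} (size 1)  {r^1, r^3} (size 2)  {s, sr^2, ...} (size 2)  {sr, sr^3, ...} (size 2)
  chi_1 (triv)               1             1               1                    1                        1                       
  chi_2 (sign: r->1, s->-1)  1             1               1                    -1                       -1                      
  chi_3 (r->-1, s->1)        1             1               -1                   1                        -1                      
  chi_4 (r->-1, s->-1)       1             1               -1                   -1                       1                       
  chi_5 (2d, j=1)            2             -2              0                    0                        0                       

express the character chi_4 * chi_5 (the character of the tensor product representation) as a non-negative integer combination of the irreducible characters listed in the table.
chi_4 tensor chi_5 = chi_5 (all other irreducibles have multiplicity 0).

Justification: The character of a tensor product is the pointwise product (chi_4 * chi_5)(C) = chi_4(C) * chi_5(C):
  {e}: (1)*(2), {r^2}: (1)*(-2), {r^1, r^3}: (-1)*(0), {s, sr^2, ...}: (-1)*(0), {sr, sr^3, ...}: (1)*(0)
so (chi_4 * chi_5) takes values
  {e} -> 2, {r^2} -> -2, {r^1, r^3} -> 0, {s, sr^2, ...} -> 0, {sr, sr^3, ...} -> 0.
Now take the inner product of this character with each irreducible chi from the table, <chi_4*chi_5, chi> = (1/8) sum_C |C| (chi_4*chi_5)(C) conj(chi(C)):
  <chi_4*chi_5, chi_1> = (1/8)[1*(2)*conj(1) + 1*(-2)*conj(1) + 2*(0)*conj(1) + 2*(0)*conj(1) + 2*(0)*conj(1)]
      = (1/8)[(2) + (-2) + (0) + (0) + (0)] = 0/8 = 0
  <chi_4*chi_5, chi_2> = (1/8)[1*(2)*conj(1) + 1*(-2)*conj(1) + 2*(0)*conj(1) + 2*(0)*conj(-1) + 2*(0)*conj(-1)]
      = (1/8)[(2) + (-2) + (0) + (0) + (0)] = 0/8 = 0
  <chi_4*chi_5, chi_3> = (1/8)[1*(2)*conj(1) + 1*(-2)*conj(1) + 2*(0)*conj(-1) + 2*(0)*conj(1) + 2*(0)*conj(-1)]
      = (1/8)[(2) + (-2) + (0) + (0) + (0)] = 0/8 = 0
  <chi_4*chi_5, chi_4> = (1/8)[1*(2)*conj(1) + 1*(-2)*conj(1) + 2*(0)*conj(-1) + 2*(0)*conj(-1) + 2*(0)*conj(1)]
      = (1/8)[(2) + (-2) + (0) + (0) + (0)] = 0/8 = 0
  <chi_4*chi_5, chi_5> = (1/8)[1*(2)*conj(2) + 1*(-2)*conj(-2) + 2*(0)*conj(0) + 2*(0)*conj(0) + 2*(0)*conj(0)]
      = (1/8)[(4) + (4) + (0) + (0) + (0)] = 8/8 = 1
Hence the multiplicities are chi_5: 1. Dimension check: dim(chi_4)*dim(chi_5) = 1*2 = 2 and sum (mult * dim) = 1*2 = 2.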